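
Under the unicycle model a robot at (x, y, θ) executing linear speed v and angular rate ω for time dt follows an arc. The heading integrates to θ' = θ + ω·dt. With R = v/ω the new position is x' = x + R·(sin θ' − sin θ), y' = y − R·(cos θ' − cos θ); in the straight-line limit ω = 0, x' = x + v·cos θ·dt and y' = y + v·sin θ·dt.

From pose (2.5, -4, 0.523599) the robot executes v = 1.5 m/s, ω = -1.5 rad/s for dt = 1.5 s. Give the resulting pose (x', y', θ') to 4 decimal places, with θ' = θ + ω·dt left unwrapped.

(3.9879, -5.0210, -1.7264)

θ' = 0.5236 + -1.5·1.5 = -1.7264
R = v/ω = 1.5/-1.5 = -1.0000
x' = 2.5 + -1.0000·(sin -1.7264 − sin 0.5236) = 3.9879
y' = -4 − -1.0000·(cos -1.7264 − cos 0.5236) = -5.0210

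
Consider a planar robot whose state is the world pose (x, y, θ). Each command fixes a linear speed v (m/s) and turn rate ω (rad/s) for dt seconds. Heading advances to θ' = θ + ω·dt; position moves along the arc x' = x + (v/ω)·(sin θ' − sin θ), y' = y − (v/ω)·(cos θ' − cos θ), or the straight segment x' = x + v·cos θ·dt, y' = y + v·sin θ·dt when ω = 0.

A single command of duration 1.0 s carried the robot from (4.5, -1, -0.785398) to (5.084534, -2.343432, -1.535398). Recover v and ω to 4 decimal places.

Δθ = -1.535398 − -0.785398 = -0.750000
ω = Δθ/dt = -0.750000/1.0 = -0.7500
R = −Δy/(cos θ' − cos θ) = -2.0000
v = R·ω = -2.0000·-0.7500 = 1.5000

v = 1.5000, ω = -0.7500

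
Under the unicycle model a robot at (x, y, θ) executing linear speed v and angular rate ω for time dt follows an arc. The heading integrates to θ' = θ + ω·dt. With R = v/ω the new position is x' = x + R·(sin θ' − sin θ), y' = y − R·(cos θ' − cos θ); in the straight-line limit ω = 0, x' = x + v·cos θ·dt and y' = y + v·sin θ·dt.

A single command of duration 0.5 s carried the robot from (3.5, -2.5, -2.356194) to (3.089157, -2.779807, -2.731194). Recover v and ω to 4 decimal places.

v = 1.0000, ω = -0.7500

Δθ = -2.731194 − -2.356194 = -0.375000
ω = Δθ/dt = -0.375000/0.5 = -0.7500
R = Δx/(sin θ' − sin θ) = -1.3333
v = R·ω = -1.3333·-0.7500 = 1.0000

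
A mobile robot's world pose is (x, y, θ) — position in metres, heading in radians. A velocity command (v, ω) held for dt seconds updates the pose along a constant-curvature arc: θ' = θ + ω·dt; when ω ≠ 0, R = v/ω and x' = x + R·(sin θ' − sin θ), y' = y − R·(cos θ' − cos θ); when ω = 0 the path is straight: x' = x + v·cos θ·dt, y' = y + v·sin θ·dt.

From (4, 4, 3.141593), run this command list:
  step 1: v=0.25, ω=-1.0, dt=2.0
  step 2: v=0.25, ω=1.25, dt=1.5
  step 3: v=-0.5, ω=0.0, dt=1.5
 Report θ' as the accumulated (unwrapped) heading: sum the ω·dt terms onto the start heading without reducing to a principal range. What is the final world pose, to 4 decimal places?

step 1: θ'=1.1416 (R=-0.2500) → pose (3.7727, 4.3540, 1.1416)
step 2: θ'=3.0166 (R=0.2000) → pose (3.6158, 4.6357, 3.0166)
step 3: θ'=3.0166 (straight) → pose (4.3599, 4.5422, 3.0166)

(4.3599, 4.5422, 3.0166)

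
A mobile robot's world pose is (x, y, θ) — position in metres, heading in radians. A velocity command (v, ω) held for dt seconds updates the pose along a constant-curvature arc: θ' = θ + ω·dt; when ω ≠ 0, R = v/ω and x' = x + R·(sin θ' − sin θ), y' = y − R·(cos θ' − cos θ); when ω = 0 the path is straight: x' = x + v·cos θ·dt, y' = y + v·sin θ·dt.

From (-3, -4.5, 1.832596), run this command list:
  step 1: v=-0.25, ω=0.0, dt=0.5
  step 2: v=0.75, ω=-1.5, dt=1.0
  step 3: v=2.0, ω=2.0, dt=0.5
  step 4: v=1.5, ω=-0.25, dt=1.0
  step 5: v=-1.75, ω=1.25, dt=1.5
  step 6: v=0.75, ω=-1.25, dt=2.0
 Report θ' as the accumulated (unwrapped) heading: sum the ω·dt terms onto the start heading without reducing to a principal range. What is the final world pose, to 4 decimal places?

step 1: θ'=1.8326 (straight) → pose (-2.9676, -4.6207, 1.8326)
step 2: θ'=0.3326 (R=-0.5000) → pose (-2.6479, -4.0187, 0.3326)
step 3: θ'=1.3326 (R=1.0000) → pose (-2.0027, -3.3095, 1.3326)
step 4: θ'=1.0826 (R=-6.0000) → pose (-1.4712, -1.9110, 1.0826)
step 5: θ'=2.9576 (R=-1.4000) → pose (-0.4908, -3.9440, 2.9576)
step 6: θ'=0.4576 (R=-0.6000) → pose (-0.6461, -2.8159, 0.4576)

(-0.6461, -2.8159, 0.4576)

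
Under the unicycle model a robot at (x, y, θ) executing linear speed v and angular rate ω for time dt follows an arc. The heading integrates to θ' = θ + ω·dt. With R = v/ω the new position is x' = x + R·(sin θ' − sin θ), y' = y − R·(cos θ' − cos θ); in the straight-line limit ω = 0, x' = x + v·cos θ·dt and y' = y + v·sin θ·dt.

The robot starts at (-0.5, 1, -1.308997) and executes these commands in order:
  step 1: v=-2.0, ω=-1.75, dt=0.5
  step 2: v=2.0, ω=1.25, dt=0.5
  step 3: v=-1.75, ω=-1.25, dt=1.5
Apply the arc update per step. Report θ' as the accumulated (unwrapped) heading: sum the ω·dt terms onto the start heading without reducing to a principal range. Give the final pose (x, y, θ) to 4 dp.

step 1: θ'=-2.1840 (R=1.1429) → pose (-0.3307, 1.9535, -2.1840)
step 2: θ'=-1.5590 (R=1.6000) → pose (-0.6221, 1.0138, -1.5590)
step 3: θ'=-3.4340 (R=1.4000) → pose (1.1813, 2.3709, -3.4340)

(1.1813, 2.3709, -3.4340)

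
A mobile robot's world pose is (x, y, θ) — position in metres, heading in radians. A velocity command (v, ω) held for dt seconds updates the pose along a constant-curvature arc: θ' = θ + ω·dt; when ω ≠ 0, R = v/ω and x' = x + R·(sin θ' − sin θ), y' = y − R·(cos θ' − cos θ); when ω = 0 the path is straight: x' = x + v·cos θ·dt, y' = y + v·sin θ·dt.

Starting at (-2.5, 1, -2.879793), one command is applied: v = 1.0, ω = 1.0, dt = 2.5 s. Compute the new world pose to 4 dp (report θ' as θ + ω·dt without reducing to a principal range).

(-2.6119, -0.8947, -0.3798)

θ' = -2.8798 + 1.0·2.5 = -0.3798
R = v/ω = 1.0/1.0 = 1.0000
x' = -2.5 + 1.0000·(sin -0.3798 − sin -2.8798) = -2.6119
y' = 1 − 1.0000·(cos -0.3798 − cos -2.8798) = -0.8947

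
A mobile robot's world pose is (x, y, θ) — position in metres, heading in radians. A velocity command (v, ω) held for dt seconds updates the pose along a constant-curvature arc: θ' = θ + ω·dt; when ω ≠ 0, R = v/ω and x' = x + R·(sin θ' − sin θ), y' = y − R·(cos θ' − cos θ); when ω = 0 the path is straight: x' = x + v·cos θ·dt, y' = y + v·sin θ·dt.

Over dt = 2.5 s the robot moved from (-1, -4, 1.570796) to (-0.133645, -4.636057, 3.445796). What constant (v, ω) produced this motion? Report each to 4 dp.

Δθ = 3.445796 − 1.570796 = 1.875000
ω = Δθ/dt = 1.875000/2.5 = 0.7500
R = Δx/(sin θ' − sin θ) = -0.6667
v = R·ω = -0.6667·0.7500 = -0.5000

v = -0.5000, ω = 0.7500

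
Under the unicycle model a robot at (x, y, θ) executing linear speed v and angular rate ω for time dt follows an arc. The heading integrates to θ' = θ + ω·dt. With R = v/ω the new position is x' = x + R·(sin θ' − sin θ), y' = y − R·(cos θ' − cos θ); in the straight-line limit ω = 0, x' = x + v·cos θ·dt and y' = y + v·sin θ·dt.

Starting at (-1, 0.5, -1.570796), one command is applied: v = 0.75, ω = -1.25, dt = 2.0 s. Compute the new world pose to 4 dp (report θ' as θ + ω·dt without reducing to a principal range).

θ' = -1.5708 + -1.25·2.0 = -4.0708
R = v/ω = 0.75/-1.25 = -0.6000
x' = -1 + -0.6000·(sin -4.0708 − sin -1.5708) = -2.0807
y' = 0.5 − -0.6000·(cos -4.0708 − cos -1.5708) = 0.1409

(-2.0807, 0.1409, -4.0708)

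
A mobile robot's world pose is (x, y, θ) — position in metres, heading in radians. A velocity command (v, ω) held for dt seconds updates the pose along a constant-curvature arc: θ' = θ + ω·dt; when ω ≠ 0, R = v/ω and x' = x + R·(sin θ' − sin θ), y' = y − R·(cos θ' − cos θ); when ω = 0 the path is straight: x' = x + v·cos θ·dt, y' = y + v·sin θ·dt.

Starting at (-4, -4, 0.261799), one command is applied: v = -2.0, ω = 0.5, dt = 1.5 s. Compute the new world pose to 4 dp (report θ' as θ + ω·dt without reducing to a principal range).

θ' = 0.2618 + 0.5·1.5 = 1.0118
R = v/ω = -2.0/0.5 = -4.0000
x' = -4 + -4.0000·(sin 1.0118 − sin 0.2618) = -6.3559
y' = -4 − -4.0000·(cos 1.0118 − cos 0.2618) = -5.7424

(-6.3559, -5.7424, 1.0118)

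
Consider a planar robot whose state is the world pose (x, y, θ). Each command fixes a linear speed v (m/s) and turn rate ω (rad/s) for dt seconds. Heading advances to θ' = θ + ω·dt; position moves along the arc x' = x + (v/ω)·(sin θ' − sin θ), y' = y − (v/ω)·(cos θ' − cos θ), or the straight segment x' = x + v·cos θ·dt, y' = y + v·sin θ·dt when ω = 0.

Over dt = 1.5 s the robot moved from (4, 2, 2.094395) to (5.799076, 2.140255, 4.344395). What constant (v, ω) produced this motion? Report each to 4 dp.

v = -1.5000, ω = 1.5000

Δθ = 4.344395 − 2.094395 = 2.250000
ω = Δθ/dt = 2.250000/1.5 = 1.5000
R = Δx/(sin θ' − sin θ) = -1.0000
v = R·ω = -1.0000·1.5000 = -1.5000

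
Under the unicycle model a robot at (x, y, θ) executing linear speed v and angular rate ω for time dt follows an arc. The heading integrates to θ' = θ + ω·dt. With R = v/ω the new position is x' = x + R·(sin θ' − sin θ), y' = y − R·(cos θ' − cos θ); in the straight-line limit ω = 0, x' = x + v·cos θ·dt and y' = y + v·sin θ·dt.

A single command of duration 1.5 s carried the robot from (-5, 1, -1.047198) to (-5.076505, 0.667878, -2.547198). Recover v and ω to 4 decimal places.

v = 0.2500, ω = -1.0000

Δθ = -2.547198 − -1.047198 = -1.500000
ω = Δθ/dt = -1.500000/1.5 = -1.0000
R = −Δy/(cos θ' − cos θ) = -0.2500
v = R·ω = -0.2500·-1.0000 = 0.2500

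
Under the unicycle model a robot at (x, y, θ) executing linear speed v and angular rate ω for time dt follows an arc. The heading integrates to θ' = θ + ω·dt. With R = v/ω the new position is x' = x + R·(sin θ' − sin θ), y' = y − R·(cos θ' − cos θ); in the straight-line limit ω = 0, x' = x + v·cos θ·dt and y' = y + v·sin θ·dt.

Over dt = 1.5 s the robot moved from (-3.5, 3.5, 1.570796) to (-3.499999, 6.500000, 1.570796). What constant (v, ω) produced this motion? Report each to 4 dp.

v = 2.0000, ω = 0.0000

Δθ = 1.570796 − 1.570796 = 0.000000
ω = Δθ/dt = 0.000000/1.5 = 0.0000
ω = 0 → v = (Δx·cos θ + Δy·sin θ)/dt = 2.0000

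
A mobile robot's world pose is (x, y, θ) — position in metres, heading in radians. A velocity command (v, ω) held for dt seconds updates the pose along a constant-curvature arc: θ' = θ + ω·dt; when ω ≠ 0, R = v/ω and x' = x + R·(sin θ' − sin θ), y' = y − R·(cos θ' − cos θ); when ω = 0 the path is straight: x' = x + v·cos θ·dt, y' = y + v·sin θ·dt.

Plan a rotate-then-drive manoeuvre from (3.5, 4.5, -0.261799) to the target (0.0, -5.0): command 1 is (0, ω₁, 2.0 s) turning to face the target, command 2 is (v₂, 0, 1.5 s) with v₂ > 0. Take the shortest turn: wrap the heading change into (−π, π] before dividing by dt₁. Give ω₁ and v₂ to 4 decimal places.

heading to target = atan2(-5−4.5, 0−3.5) = -1.9238
Δθ = wrap(-1.9238 − -0.2618) = -1.6620; ω₁ = Δθ/dt₁ = -0.8310
distance = √((0−3.5)² + (-5−4.5)²) = 10.1242; v₂ = distance/dt₂ = 6.7495

ω₁ = -0.8310, v₂ = 6.7495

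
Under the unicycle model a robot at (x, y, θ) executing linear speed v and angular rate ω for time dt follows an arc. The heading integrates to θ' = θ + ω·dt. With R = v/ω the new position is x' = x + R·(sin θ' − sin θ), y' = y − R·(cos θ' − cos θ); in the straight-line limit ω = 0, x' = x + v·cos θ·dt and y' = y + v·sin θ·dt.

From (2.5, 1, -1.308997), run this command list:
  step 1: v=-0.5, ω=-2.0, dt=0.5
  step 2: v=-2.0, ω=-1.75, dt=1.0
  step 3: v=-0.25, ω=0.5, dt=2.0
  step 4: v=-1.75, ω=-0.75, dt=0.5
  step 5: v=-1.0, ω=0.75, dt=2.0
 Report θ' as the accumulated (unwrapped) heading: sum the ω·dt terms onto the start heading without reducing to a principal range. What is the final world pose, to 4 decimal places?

(7.2434, 1.6762, -1.9340)

step 1: θ'=-2.3090 (R=0.2500) → pose (2.5566, 1.2329, -2.3090)
step 2: θ'=-4.0590 (R=1.1429) → pose (4.3094, 1.1586, -4.0590)
step 3: θ'=-3.0590 (R=-0.5000) → pose (4.7476, 0.9642, -3.0590)
step 4: θ'=-3.4340 (R=2.3333) → pose (5.6127, 0.8731, -3.4340)
step 5: θ'=-1.9340 (R=-1.3333) → pose (7.2434, 1.6762, -1.9340)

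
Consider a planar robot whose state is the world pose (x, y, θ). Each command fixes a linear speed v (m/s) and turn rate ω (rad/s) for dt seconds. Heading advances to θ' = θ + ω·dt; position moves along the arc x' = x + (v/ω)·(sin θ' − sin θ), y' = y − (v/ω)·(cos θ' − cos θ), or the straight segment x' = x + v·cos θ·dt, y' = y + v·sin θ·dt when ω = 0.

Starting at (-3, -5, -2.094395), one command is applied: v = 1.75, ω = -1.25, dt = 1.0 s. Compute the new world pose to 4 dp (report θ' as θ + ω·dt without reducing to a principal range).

(-4.4944, -5.6713, -3.3444)

θ' = -2.0944 + -1.25·1.0 = -3.3444
R = v/ω = 1.75/-1.25 = -1.4000
x' = -3 + -1.4000·(sin -3.3444 − sin -2.0944) = -4.4944
y' = -5 − -1.4000·(cos -3.3444 − cos -2.0944) = -5.6713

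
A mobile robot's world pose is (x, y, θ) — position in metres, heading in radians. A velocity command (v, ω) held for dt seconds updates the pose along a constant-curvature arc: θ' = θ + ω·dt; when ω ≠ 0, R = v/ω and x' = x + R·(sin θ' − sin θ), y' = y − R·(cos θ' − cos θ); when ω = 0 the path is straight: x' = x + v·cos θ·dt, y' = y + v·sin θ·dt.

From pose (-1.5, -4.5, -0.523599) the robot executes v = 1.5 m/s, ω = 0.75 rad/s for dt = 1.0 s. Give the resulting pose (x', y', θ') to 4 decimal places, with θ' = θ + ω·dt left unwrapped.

θ' = -0.5236 + 0.75·1.0 = 0.2264
R = v/ω = 1.5/0.75 = 2.0000
x' = -1.5 + 2.0000·(sin 0.2264 − sin -0.5236) = -0.0511
y' = -4.5 − 2.0000·(cos 0.2264 − cos -0.5236) = -4.7169

(-0.0511, -4.7169, 0.2264)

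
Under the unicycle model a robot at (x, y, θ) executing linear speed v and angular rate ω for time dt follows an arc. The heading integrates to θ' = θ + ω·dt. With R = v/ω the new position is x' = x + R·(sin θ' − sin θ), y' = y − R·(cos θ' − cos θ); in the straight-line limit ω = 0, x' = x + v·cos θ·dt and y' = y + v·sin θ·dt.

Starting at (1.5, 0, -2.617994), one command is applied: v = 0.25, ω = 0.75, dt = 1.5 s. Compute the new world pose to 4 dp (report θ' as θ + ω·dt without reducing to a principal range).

(1.3343, -0.3146, -1.4930)

θ' = -2.6180 + 0.75·1.5 = -1.4930
R = v/ω = 0.25/0.75 = 0.3333
x' = 1.5 + 0.3333·(sin -1.4930 − sin -2.6180) = 1.3343
y' = 0 − 0.3333·(cos -1.4930 − cos -2.6180) = -0.3146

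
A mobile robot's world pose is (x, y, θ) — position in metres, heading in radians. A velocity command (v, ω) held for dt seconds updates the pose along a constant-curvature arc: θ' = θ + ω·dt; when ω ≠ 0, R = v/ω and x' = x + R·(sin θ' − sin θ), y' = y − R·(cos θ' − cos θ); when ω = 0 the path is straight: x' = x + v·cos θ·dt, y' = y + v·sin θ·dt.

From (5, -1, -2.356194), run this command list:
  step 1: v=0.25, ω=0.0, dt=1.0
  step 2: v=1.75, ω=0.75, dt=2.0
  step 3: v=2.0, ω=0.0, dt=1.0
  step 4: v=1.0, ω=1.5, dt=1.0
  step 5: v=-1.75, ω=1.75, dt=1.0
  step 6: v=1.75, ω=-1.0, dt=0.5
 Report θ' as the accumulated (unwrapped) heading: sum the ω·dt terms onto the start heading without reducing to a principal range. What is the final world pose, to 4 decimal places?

(6.3758, -6.7682, 1.8938)

step 1: θ'=-2.3562 (straight) → pose (4.8232, -1.1768, -2.3562)
step 2: θ'=-0.8562 (R=2.3333) → pose (4.7106, -4.3558, -0.8562)
step 3: θ'=-0.8562 (straight) → pose (6.0213, -5.8665, -0.8562)
step 4: θ'=0.6438 (R=0.6667) → pose (6.9250, -5.9628, 0.6438)
step 5: θ'=2.3938 (R=-1.0000) → pose (6.8452, -7.4958, 2.3938)
step 6: θ'=1.8938 (R=-1.7500) → pose (6.3758, -6.7682, 1.8938)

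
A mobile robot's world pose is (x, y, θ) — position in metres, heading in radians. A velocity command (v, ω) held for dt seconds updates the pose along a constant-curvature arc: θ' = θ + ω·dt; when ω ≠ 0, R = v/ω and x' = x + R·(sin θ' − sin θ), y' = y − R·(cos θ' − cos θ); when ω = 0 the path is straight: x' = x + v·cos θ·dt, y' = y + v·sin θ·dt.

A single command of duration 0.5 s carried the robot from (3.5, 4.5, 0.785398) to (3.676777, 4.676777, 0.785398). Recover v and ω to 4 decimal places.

v = 0.5000, ω = 0.0000

Δθ = 0.785398 − 0.785398 = 0.000000
ω = Δθ/dt = 0.000000/0.5 = 0.0000
ω = 0 → v = (Δx·cos θ + Δy·sin θ)/dt = 0.5000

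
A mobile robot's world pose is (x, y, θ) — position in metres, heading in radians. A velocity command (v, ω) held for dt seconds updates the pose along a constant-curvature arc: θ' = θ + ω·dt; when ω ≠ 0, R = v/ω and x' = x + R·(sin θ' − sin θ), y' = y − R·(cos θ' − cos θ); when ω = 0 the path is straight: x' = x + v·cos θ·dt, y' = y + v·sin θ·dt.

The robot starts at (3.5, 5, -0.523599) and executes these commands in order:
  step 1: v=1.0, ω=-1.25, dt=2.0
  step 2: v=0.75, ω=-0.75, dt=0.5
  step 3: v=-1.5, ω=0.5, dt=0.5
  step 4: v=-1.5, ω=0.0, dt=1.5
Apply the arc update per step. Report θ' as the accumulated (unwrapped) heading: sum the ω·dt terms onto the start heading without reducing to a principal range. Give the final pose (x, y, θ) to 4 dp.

(5.8138, 3.4244, -3.1486)

step 1: θ'=-3.0236 (R=-0.8000) → pose (3.1942, 3.5127, -3.0236)
step 2: θ'=-3.3986 (R=-1.0000) → pose (2.8223, 3.5386, -3.3986)
step 3: θ'=-3.1486 (R=-3.0000) → pose (3.5638, 3.4402, -3.1486)
step 4: θ'=-3.1486 (straight) → pose (5.8138, 3.4244, -3.1486)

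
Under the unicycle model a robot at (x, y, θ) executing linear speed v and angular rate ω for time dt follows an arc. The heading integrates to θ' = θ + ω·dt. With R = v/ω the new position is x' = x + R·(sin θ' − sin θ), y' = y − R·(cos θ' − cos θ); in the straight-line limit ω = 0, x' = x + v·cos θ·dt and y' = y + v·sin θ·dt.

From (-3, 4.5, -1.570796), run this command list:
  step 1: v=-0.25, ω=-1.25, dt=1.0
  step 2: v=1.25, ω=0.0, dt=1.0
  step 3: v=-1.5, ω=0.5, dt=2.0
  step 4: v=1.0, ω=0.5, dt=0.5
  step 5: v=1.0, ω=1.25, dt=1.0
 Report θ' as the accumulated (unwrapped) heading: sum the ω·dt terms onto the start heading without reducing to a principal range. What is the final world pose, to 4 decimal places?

step 1: θ'=-2.8208 (R=0.2000) → pose (-2.8631, 4.6898, -2.8208)
step 2: θ'=-2.8208 (straight) → pose (-4.0493, 4.2956, -2.8208)
step 3: θ'=-1.8208 (R=-3.0000) → pose (-2.0885, 6.4004, -1.8208)
step 4: θ'=-1.5708 (R=2.0000) → pose (-2.1507, 5.9056, -1.5708)
step 5: θ'=-0.3208 (R=0.8000) → pose (-1.6030, 5.1464, -0.3208)

(-1.6030, 5.1464, -0.3208)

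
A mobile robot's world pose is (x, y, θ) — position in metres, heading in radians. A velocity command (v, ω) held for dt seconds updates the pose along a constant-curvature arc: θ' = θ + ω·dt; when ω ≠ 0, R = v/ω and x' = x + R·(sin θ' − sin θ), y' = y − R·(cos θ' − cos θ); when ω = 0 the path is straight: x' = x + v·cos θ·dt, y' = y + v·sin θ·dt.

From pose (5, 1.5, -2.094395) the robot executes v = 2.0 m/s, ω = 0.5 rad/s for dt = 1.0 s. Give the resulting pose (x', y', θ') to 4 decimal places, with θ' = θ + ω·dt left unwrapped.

(4.4652, -0.4056, -1.5944)

θ' = -2.0944 + 0.5·1.0 = -1.5944
R = v/ω = 2.0/0.5 = 4.0000
x' = 5 + 4.0000·(sin -1.5944 − sin -2.0944) = 4.4652
y' = 1.5 − 4.0000·(cos -1.5944 − cos -2.0944) = -0.4056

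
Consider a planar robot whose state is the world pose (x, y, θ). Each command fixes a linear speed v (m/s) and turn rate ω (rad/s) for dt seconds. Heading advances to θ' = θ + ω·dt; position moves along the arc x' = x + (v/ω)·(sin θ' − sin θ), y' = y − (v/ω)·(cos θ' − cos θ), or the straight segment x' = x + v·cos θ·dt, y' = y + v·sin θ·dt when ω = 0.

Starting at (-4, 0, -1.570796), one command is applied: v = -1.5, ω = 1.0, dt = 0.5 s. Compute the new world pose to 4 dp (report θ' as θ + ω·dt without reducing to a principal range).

(-4.1836, 0.7191, -1.0708)

θ' = -1.5708 + 1.0·0.5 = -1.0708
R = v/ω = -1.5/1.0 = -1.5000
x' = -4 + -1.5000·(sin -1.0708 − sin -1.5708) = -4.1836
y' = 0 − -1.5000·(cos -1.0708 − cos -1.5708) = 0.7191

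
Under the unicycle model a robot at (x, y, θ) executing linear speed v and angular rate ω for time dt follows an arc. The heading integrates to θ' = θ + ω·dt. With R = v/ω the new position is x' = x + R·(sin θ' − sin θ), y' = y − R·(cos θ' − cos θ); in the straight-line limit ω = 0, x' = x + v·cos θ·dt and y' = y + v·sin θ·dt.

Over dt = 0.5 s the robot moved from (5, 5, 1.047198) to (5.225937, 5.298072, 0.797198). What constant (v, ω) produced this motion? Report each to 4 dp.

v = 0.7500, ω = -0.5000

Δθ = 0.797198 − 1.047198 = -0.250000
ω = Δθ/dt = -0.250000/0.5 = -0.5000
R = −Δy/(cos θ' − cos θ) = -1.5000
v = R·ω = -1.5000·-0.5000 = 0.7500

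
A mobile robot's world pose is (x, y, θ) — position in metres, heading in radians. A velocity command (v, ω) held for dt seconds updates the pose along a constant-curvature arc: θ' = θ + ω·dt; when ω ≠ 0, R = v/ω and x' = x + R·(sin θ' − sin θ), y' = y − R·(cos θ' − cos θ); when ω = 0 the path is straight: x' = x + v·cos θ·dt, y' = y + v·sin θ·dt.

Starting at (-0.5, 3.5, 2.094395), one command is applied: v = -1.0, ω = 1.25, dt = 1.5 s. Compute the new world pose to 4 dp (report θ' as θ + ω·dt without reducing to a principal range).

θ' = 2.0944 + 1.25·1.5 = 3.9694
R = v/ω = -1.0/1.25 = -0.8000
x' = -0.5 + -0.8000·(sin 3.9694 − sin 2.0944) = 0.7820
y' = 3.5 − -0.8000·(cos 3.9694 − cos 2.0944) = 3.3588

(0.7820, 3.3588, 3.9694)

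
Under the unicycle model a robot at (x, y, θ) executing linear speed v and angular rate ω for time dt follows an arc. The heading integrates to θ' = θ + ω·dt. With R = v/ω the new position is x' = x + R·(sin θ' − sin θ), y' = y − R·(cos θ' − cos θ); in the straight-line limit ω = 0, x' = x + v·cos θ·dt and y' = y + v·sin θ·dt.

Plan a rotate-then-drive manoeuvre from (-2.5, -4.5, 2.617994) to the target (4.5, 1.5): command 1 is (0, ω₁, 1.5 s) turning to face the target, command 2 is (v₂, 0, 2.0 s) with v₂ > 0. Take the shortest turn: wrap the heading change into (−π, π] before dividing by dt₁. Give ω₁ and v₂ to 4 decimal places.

heading to target = atan2(1.5−-4.5, 4.5−-2.5) = 0.7086
Δθ = wrap(0.7086 − 2.6180) = -1.9094; ω₁ = Δθ/dt₁ = -1.2729
distance = √((4.5−-2.5)² + (1.5−-4.5)²) = 9.2195; v₂ = distance/dt₂ = 4.6098

ω₁ = -1.2729, v₂ = 4.6098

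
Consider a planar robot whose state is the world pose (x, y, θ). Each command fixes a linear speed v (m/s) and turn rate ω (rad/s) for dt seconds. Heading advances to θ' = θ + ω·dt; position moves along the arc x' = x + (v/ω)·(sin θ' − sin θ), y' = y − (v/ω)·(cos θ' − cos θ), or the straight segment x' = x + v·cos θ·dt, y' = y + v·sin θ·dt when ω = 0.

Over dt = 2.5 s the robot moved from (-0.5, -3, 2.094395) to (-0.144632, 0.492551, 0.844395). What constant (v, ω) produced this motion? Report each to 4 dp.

v = 1.5000, ω = -0.5000

Δθ = 0.844395 − 2.094395 = -1.250000
ω = Δθ/dt = -1.250000/2.5 = -0.5000
R = −Δy/(cos θ' − cos θ) = -3.0000
v = R·ω = -3.0000·-0.5000 = 1.5000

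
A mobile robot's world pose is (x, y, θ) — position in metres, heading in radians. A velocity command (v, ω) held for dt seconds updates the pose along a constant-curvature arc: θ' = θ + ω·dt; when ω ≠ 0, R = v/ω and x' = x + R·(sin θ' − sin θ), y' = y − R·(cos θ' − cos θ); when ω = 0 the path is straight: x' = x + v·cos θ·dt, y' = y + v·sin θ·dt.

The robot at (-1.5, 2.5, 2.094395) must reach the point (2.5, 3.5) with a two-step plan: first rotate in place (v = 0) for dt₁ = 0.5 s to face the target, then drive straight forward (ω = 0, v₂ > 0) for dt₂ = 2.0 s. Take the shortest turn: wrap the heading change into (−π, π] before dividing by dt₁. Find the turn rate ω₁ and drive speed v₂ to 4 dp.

ω₁ = -3.6988, v₂ = 2.0616

heading to target = atan2(3.5−2.5, 2.5−-1.5) = 0.2450
Δθ = wrap(0.2450 − 2.0944) = -1.8494; ω₁ = Δθ/dt₁ = -3.6988
distance = √((2.5−-1.5)² + (3.5−2.5)²) = 4.1231; v₂ = distance/dt₂ = 2.0616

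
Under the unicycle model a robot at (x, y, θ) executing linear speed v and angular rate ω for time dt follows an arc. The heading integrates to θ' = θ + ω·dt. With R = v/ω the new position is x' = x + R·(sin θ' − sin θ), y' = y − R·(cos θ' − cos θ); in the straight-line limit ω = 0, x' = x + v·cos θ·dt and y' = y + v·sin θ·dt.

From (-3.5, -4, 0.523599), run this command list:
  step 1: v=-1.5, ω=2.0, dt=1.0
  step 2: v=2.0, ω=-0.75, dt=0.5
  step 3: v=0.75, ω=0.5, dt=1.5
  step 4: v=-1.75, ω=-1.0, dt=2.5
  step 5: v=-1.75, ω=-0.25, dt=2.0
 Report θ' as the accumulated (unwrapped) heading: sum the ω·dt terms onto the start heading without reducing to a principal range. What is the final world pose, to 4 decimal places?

step 1: θ'=2.5236 (R=-0.7500) → pose (-3.5596, -5.2608, 2.5236)
step 2: θ'=2.1486 (R=-2.6667) → pose (-4.2483, -4.5438, 2.1486)
step 3: θ'=2.8986 (R=1.5000) → pose (-5.1438, -3.9072, 2.8986)
step 4: θ'=0.3986 (R=1.7500) → pose (-4.8857, -7.2186, 0.3986)
step 5: θ'=-0.1014 (R=7.0000) → pose (-8.3112, -7.7314, -0.1014)

(-8.3112, -7.7314, -0.1014)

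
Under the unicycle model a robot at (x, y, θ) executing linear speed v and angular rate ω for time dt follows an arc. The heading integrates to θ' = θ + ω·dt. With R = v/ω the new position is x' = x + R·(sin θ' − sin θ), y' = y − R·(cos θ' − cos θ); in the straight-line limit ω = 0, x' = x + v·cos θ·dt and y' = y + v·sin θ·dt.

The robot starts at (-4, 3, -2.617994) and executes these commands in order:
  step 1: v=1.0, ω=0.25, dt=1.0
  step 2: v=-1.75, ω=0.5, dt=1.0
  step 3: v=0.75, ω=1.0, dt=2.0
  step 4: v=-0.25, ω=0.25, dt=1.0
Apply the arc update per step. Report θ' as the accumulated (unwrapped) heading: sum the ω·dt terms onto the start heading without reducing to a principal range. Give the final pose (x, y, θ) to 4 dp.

step 1: θ'=-2.3680 (R=4.0000) → pose (-4.7949, 2.3975, -2.3680)
step 2: θ'=-1.8680 (R=-3.5000) → pose (-3.8938, 3.8765, -1.8680)
step 3: θ'=0.1320 (R=0.7500) → pose (-3.0780, 2.9134, 0.1320)
step 4: θ'=0.3820 (R=-1.0000) → pose (-3.3191, 2.8500, 0.3820)

(-3.3191, 2.8500, 0.3820)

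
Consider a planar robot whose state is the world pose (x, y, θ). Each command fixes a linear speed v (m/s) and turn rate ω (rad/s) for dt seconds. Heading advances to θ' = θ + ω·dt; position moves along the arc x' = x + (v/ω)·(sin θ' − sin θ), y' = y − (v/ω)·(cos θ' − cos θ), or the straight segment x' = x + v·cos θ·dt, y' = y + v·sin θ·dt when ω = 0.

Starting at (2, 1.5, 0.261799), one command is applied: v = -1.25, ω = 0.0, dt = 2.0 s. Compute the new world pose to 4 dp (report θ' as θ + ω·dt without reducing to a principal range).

θ' = 0.2618 + 0.0·2.0 = 0.2618
ω = 0 → straight: x' = 2 + -1.25·cos(0.2618)·2.0 = -0.4148
y' = 1.5 + -1.25·sin(0.2618)·2.0 = 0.8530

(-0.4148, 0.8530, 0.2618)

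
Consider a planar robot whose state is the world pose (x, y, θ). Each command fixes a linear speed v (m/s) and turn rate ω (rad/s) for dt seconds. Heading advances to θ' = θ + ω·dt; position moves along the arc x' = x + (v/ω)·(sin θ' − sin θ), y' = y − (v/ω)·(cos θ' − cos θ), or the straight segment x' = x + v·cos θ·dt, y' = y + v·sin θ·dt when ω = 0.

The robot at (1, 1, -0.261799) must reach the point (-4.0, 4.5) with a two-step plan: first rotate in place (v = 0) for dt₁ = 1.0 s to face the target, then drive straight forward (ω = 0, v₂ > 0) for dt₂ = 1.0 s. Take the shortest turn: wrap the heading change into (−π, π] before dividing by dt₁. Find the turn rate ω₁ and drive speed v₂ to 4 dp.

ω₁ = 2.7927, v₂ = 6.1033

heading to target = atan2(4.5−1, -4−1) = 2.5309
Δθ = wrap(2.5309 − -0.2618) = 2.7927; ω₁ = Δθ/dt₁ = 2.7927
distance = √((-4−1)² + (4.5−1)²) = 6.1033; v₂ = distance/dt₂ = 6.1033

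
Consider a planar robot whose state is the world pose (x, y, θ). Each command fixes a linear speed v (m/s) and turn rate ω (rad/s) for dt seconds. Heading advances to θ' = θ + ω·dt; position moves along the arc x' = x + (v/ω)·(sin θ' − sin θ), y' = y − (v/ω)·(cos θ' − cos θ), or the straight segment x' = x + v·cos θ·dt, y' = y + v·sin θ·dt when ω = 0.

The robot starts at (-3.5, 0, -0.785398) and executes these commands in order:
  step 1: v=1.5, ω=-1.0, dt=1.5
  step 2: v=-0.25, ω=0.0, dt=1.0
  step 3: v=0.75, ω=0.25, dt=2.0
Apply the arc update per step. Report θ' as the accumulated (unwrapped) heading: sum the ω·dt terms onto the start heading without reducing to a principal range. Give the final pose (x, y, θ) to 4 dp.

step 1: θ'=-2.2854 (R=-1.5000) → pose (-3.4276, -2.0436, -2.2854)
step 2: θ'=-2.2854 (straight) → pose (-3.2638, -1.8548, -2.2854)
step 3: θ'=-1.7854 (R=3.0000) → pose (-3.9289, -3.1819, -1.7854)

(-3.9289, -3.1819, -1.7854)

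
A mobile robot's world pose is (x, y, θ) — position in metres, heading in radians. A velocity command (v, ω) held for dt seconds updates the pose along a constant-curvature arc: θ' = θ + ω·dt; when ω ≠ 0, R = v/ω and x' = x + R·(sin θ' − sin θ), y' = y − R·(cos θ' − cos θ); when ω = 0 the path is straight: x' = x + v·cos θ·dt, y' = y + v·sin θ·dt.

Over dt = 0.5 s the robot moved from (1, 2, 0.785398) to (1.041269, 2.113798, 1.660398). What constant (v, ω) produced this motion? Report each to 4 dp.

Δθ = 1.660398 − 0.785398 = 0.875000
ω = Δθ/dt = 0.875000/0.5 = 1.7500
R = −Δy/(cos θ' − cos θ) = 0.1429
v = R·ω = 0.1429·1.7500 = 0.2500

v = 0.2500, ω = 1.7500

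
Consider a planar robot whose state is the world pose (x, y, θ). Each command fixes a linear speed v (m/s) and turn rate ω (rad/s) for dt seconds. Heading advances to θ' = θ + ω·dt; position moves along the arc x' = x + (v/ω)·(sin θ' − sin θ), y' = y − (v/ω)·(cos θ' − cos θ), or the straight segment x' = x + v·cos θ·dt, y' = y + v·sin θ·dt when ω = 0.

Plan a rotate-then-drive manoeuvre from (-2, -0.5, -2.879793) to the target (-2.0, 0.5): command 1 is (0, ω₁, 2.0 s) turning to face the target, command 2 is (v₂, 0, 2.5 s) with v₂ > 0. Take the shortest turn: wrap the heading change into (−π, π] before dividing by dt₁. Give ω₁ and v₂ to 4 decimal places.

ω₁ = -0.9163, v₂ = 0.4000

heading to target = atan2(0.5−-0.5, -2−-2) = 1.5708
Δθ = wrap(1.5708 − -2.8798) = -1.8326; ω₁ = Δθ/dt₁ = -0.9163
distance = √((-2−-2)² + (0.5−-0.5)²) = 1.0000; v₂ = distance/dt₂ = 0.4000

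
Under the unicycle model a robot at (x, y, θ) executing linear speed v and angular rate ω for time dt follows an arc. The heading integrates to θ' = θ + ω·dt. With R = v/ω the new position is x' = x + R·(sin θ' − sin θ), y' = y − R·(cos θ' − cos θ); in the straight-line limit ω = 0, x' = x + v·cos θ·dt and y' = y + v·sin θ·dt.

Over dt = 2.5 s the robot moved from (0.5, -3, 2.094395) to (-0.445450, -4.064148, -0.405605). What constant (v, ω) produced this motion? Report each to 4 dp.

v = -0.7500, ω = -1.0000

Δθ = -0.405605 − 2.094395 = -2.500000
ω = Δθ/dt = -2.500000/2.5 = -1.0000
R = −Δy/(cos θ' − cos θ) = 0.7500
v = R·ω = 0.7500·-1.0000 = -0.7500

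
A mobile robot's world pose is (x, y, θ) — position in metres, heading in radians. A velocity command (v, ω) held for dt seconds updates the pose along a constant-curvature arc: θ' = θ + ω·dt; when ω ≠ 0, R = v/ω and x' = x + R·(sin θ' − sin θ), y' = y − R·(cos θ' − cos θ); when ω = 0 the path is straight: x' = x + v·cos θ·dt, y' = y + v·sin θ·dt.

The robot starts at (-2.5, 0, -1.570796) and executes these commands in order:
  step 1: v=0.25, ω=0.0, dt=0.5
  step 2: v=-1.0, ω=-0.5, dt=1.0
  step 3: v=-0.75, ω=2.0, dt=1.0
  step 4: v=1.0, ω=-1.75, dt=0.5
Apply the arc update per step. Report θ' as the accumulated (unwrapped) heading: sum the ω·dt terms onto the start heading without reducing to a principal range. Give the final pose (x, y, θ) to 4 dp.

(-2.1347, 1.1520, -0.9458)

step 1: θ'=-1.5708 (straight) → pose (-2.5000, -0.1250, -1.5708)
step 2: θ'=-2.0708 (R=2.0000) → pose (-2.2552, 0.8339, -2.0708)
step 3: θ'=-0.0708 (R=-0.3750) → pose (-2.5577, 1.3877, -0.0708)
step 4: θ'=-0.9458 (R=-0.5714) → pose (-2.1347, 1.1520, -0.9458)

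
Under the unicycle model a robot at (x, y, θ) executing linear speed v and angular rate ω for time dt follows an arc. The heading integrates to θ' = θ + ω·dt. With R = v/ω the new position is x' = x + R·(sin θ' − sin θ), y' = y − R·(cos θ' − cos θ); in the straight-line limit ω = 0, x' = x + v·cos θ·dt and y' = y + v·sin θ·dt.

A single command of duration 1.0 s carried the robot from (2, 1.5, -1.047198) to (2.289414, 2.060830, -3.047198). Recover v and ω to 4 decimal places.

Δθ = -3.047198 − -1.047198 = -2.000000
ω = Δθ/dt = -2.000000/1.0 = -2.0000
R = −Δy/(cos θ' − cos θ) = 0.3750
v = R·ω = 0.3750·-2.0000 = -0.7500

v = -0.7500, ω = -2.0000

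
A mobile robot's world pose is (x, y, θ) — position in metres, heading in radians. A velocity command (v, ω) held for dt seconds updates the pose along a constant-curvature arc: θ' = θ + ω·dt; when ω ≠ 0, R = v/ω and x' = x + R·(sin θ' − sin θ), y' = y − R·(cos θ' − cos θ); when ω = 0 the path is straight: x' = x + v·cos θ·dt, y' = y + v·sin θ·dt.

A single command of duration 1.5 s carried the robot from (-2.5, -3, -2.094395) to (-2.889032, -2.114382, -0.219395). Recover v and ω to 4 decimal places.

Δθ = -0.219395 − -2.094395 = 1.875000
ω = Δθ/dt = 1.875000/1.5 = 1.2500
R = −Δy/(cos θ' − cos θ) = -0.6000
v = R·ω = -0.6000·1.2500 = -0.7500

v = -0.7500, ω = 1.2500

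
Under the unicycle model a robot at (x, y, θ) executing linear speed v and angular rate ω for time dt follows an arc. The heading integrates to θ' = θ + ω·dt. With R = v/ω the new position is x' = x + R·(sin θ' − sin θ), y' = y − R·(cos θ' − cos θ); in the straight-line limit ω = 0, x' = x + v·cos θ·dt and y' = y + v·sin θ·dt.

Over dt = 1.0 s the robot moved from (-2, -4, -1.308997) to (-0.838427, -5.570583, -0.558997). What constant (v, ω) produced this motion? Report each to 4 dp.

v = 2.0000, ω = 0.7500

Δθ = -0.558997 − -1.308997 = 0.750000
ω = Δθ/dt = 0.750000/1.0 = 0.7500
R = −Δy/(cos θ' − cos θ) = 2.6667
v = R·ω = 2.6667·0.7500 = 2.0000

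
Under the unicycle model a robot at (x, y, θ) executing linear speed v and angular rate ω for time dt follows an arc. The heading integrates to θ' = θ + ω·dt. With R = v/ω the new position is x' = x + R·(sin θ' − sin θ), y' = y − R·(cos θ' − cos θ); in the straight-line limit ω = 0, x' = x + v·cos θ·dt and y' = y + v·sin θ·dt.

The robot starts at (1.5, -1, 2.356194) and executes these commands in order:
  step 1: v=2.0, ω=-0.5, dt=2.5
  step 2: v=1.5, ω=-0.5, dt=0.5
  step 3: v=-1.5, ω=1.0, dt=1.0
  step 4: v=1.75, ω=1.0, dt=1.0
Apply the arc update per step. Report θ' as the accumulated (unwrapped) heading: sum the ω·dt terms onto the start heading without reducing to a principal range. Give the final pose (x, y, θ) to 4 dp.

step 1: θ'=1.1062 (R=-4.0000) → pose (0.7524, 3.6207, 1.1062)
step 2: θ'=0.8562 (R=-3.0000) → pose (1.1684, 4.2424, 0.8562)
step 3: θ'=1.8562 (R=-1.5000) → pose (0.8621, 2.8372, 1.8562)
step 4: θ'=2.8562 (R=1.7500) → pose (-0.3244, 4.0237, 2.8562)

(-0.3244, 4.0237, 2.8562)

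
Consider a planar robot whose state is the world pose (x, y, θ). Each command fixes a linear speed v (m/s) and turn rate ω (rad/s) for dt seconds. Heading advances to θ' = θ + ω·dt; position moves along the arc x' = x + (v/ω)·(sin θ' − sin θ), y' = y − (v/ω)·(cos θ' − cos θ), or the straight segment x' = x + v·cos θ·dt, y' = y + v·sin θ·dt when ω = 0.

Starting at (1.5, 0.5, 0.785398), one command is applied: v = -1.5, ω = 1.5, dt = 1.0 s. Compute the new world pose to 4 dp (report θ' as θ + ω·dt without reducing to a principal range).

θ' = 0.7854 + 1.5·1.0 = 2.2854
R = v/ω = -1.5/1.5 = -1.0000
x' = 1.5 + -1.0000·(sin 2.2854 − sin 0.7854) = 1.4518
y' = 0.5 − -1.0000·(cos 2.2854 − cos 0.7854) = -0.8624

(1.4518, -0.8624, 2.2854)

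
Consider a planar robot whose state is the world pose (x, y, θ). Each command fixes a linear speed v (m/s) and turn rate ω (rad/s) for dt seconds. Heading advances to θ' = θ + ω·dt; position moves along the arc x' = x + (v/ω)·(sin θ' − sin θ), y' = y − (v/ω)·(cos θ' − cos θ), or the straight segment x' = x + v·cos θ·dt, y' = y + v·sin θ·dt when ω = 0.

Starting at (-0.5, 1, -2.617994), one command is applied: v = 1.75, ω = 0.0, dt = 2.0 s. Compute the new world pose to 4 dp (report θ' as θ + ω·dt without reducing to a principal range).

θ' = -2.6180 + 0.0·2.0 = -2.6180
ω = 0 → straight: x' = -0.5 + 1.75·cos(-2.6180)·2.0 = -3.5311
y' = 1 + 1.75·sin(-2.6180)·2.0 = -0.7500

(-3.5311, -0.7500, -2.6180)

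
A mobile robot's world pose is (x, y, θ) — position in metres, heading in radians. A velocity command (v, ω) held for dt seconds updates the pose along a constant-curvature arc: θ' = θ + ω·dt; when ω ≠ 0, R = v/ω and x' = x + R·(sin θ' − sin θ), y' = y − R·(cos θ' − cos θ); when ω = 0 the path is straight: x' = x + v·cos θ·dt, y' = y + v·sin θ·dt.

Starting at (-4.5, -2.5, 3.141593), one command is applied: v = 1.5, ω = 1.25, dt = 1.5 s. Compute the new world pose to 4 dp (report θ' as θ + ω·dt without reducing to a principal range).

θ' = 3.1416 + 1.25·1.5 = 5.0166
R = v/ω = 1.5/1.25 = 1.2000
x' = -4.5 + 1.2000·(sin 5.0166 − sin 3.1416) = -5.6449
y' = -2.5 − 1.2000·(cos 5.0166 − cos 3.1416) = -4.0594

(-5.6449, -4.0594, 5.0166)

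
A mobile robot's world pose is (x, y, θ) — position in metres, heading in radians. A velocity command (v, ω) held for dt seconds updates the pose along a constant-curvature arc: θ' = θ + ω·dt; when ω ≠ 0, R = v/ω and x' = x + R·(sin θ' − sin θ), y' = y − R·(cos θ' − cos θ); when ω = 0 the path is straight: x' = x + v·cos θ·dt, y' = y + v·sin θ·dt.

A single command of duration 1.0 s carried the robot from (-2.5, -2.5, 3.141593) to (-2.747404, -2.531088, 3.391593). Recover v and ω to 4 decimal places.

v = 0.2500, ω = 0.2500

Δθ = 3.391593 − 3.141593 = 0.250000
ω = Δθ/dt = 0.250000/1.0 = 0.2500
R = Δx/(sin θ' − sin θ) = 1.0000
v = R·ω = 1.0000·0.2500 = 0.2500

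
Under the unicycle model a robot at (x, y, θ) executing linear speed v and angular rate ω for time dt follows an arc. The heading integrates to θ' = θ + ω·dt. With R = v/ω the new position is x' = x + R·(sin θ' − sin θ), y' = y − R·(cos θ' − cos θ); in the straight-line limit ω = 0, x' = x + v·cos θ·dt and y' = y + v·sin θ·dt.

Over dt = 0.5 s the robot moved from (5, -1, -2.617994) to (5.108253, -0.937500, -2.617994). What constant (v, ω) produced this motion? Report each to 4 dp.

Δθ = -2.617994 − -2.617994 = 0.000000
ω = Δθ/dt = 0.000000/0.5 = 0.0000
ω = 0 → v = (Δx·cos θ + Δy·sin θ)/dt = -0.2500

v = -0.2500, ω = 0.0000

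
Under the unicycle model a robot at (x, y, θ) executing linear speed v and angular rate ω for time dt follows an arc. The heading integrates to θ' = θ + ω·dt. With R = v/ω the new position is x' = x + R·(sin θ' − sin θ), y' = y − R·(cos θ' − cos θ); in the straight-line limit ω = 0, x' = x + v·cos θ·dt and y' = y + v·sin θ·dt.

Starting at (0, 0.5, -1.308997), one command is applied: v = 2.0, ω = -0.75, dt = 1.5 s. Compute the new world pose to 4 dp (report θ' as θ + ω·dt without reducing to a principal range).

θ' = -1.3090 + -0.75·1.5 = -2.4340
R = v/ω = 2.0/-0.75 = -2.6667
x' = 0 + -2.6667·(sin -2.4340 − sin -1.3090) = -0.8424
y' = 0.5 − -2.6667·(cos -2.4340 − cos -1.3090) = -2.2167

(-0.8424, -2.2167, -2.4340)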